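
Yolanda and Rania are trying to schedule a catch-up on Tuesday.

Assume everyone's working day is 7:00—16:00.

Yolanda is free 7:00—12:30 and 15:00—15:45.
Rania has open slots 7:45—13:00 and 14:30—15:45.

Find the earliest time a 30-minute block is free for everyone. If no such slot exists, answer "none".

07:45

Yolanda ∩ Rania: 07:45–12:30, 15:00–15:45.
Windows ≥ 30 min: 07:45–12:30, 15:00–15:45.
Earliest such window starts at 07:45.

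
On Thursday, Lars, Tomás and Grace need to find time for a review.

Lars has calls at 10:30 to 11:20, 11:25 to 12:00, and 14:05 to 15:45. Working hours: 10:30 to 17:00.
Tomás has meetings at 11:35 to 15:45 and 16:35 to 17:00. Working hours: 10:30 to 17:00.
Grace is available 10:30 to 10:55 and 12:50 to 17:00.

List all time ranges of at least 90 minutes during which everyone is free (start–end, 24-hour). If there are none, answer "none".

none

Lars free within 10:30–17:00: 11:20–11:25, 12:00–14:05, 15:45–17:00.
Tomás free within 10:30–17:00: 10:30–11:35, 15:45–16:35.
Lars ∩ Tomás: 11:20–11:25, 15:45–16:35.
Lars ∩ Tomás ∩ Grace: 15:45–16:35.
Windows ≥ 90 min: (none).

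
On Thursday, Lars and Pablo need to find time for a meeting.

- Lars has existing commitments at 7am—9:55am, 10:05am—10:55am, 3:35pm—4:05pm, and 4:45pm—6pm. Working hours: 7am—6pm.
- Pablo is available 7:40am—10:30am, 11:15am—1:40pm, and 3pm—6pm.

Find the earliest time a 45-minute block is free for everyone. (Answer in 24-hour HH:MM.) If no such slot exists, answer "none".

Lars free within 07:00–18:00: 09:55–10:05, 10:55–15:35, 16:05–16:45.
Lars ∩ Pablo: 09:55–10:05, 11:15–13:40, 15:00–15:35, 16:05–16:45.
Windows ≥ 45 min: 11:15–13:40.
Earliest such window starts at 11:15.

11:15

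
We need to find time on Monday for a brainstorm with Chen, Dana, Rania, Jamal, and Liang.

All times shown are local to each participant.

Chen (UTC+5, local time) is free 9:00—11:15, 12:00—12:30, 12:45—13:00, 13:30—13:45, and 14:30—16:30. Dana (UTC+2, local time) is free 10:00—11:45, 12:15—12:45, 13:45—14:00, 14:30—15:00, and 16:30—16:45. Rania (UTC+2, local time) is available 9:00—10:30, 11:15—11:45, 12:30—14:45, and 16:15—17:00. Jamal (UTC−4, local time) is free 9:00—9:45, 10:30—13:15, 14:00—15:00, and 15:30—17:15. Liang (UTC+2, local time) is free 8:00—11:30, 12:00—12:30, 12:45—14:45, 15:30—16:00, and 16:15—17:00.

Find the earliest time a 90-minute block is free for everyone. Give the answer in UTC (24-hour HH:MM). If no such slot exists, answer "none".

Chen → UTC: 04:00–06:15, 07:00–07:30, 07:45–08:00, 08:30–08:45, 09:30–11:30.
Dana → UTC: 08:00–09:45, 10:15–10:45, 11:45–12:00, 12:30–13:00, 14:30–14:45.
Rania → UTC: 07:00–08:30, 09:15–09:45, 10:30–12:45, 14:15–15:00.
Jamal → UTC: 13:00–13:45, 14:30–17:15, 18:00–19:00, 19:30–21:15.
Liang → UTC: 06:00–09:30, 10:00–10:30, 10:45–12:45, 13:30–14:00, 14:15–15:00.
Chen ∩ Dana: 08:30–08:45, 09:30–09:45, 10:15–10:45.
Chen ∩ Dana ∩ Rania: 09:30–09:45, 10:30–10:45.
Chen ∩ Dana ∩ Rania ∩ Jamal: (none).
Chen ∩ Dana ∩ Rania ∩ Jamal ∩ Liang: (none).
Windows ≥ 90 min: (none).

none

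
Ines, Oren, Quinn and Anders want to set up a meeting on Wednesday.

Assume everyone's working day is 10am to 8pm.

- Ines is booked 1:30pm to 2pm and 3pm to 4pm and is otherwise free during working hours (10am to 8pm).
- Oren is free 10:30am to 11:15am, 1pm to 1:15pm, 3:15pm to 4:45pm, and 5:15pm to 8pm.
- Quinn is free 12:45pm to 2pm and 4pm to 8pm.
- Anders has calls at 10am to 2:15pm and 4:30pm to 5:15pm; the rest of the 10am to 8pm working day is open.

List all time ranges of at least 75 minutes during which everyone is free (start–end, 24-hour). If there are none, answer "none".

Ines free within 10:00–20:00: 10:00–13:30, 14:00–15:00, 16:00–20:00.
Anders free within 10:00–20:00: 14:15–16:30, 17:15–20:00.
Ines ∩ Oren: 10:30–11:15, 13:00–13:15, 16:00–16:45, 17:15–20:00.
Ines ∩ Oren ∩ Quinn: 13:00–13:15, 16:00–16:45, 17:15–20:00.
Ines ∩ Oren ∩ Quinn ∩ Anders: 16:00–16:30, 17:15–20:00.
Windows ≥ 75 min: 17:15–20:00.

17:15–20:00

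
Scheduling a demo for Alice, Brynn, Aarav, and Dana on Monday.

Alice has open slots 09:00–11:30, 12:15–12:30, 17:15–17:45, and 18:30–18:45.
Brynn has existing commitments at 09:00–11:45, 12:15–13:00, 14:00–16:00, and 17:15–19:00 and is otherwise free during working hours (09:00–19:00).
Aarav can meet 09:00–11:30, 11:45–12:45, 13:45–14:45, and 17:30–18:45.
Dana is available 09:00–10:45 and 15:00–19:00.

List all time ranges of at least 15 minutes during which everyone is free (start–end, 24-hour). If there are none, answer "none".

Brynn free within 09:00–19:00: 11:45–12:15, 13:00–14:00, 16:00–17:15.
Alice ∩ Brynn: (none).
Alice ∩ Brynn ∩ Aarav: (none).
Alice ∩ Brynn ∩ Aarav ∩ Dana: (none).
Windows ≥ 15 min: (none).

none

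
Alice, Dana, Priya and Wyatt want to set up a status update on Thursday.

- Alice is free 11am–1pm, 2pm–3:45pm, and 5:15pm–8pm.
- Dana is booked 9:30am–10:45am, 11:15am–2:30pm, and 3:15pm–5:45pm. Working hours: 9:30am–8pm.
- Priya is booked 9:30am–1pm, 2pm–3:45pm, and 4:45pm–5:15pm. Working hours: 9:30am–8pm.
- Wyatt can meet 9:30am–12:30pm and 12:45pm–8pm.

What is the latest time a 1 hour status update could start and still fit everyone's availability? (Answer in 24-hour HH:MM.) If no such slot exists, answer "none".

Dana free within 09:30–20:00: 10:45–11:15, 14:30–15:15, 17:45–20:00.
Priya free within 09:30–20:00: 13:00–14:00, 15:45–16:45, 17:15–20:00.
Alice ∩ Dana: 11:00–11:15, 14:30–15:15, 17:45–20:00.
Alice ∩ Dana ∩ Priya: 17:45–20:00.
Alice ∩ Dana ∩ Priya ∩ Wyatt: 17:45–20:00.
Windows ≥ 60 min: 17:45–20:00.
Latest start in the last window 17:45–20:00 is 20:00 − 60 min = 19:00.

19:00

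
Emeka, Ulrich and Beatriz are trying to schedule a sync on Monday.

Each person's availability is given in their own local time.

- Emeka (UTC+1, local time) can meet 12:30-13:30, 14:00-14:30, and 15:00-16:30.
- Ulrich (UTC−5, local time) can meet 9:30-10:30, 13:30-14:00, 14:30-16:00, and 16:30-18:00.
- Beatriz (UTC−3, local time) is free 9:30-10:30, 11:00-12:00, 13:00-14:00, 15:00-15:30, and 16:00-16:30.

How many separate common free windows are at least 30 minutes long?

1

Emeka → UTC: 11:30–12:30, 13:00–13:30, 14:00–15:30.
Ulrich → UTC: 14:30–15:30, 18:30–19:00, 19:30–21:00, 21:30–23:00.
Beatriz → UTC: 12:30–13:30, 14:00–15:00, 16:00–17:00, 18:00–18:30, 19:00–19:30.
Emeka ∩ Ulrich: 14:30–15:30.
Emeka ∩ Ulrich ∩ Beatriz: 14:30–15:00.
Windows ≥ 30 min: 14:30–15:00.
That's 1 window.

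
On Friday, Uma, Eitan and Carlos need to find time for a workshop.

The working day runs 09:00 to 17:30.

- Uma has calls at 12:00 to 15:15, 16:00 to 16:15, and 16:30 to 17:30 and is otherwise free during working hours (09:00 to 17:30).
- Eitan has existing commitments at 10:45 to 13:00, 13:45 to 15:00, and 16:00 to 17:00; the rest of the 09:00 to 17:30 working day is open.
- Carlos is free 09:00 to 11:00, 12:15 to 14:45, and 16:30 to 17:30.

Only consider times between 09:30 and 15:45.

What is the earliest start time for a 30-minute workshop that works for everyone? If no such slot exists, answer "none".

Uma free within 09:00–17:30: 09:00–12:00, 15:15–16:00, 16:15–16:30.
Eitan free within 09:00–17:30: 09:00–10:45, 13:00–13:45, 15:00–16:00, 17:00–17:30.
Uma ∩ Eitan: 09:00–10:45, 15:15–16:00.
Uma ∩ Eitan ∩ Carlos: 09:00–10:45.
Restricted to 09:30–15:45: 09:30–10:45.
Windows ≥ 30 min: 09:30–10:45.
Earliest such window starts at 09:30.

09:30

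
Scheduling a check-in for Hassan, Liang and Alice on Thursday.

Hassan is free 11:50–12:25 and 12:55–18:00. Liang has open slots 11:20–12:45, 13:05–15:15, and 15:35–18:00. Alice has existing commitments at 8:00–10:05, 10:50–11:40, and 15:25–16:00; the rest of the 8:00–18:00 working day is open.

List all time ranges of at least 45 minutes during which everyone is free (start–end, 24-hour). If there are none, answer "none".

Alice free within 08:00–18:00: 10:05–10:50, 11:40–15:25, 16:00–18:00.
Hassan ∩ Liang: 11:50–12:25, 13:05–15:15, 15:35–18:00.
Hassan ∩ Liang ∩ Alice: 11:50–12:25, 13:05–15:15, 16:00–18:00.
Windows ≥ 45 min: 13:05–15:15, 16:00–18:00.

13:05–15:15, 16:00–18:00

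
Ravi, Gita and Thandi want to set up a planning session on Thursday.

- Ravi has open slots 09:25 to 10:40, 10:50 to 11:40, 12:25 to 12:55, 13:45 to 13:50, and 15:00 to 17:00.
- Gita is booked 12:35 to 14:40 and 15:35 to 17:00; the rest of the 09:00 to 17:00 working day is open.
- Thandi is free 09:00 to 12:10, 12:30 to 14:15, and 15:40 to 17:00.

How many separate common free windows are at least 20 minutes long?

2

Gita free within 09:00–17:00: 09:00–12:35, 14:40–15:35.
Ravi ∩ Gita: 09:25–10:40, 10:50–11:40, 12:25–12:35, 15:00–15:35.
Ravi ∩ Gita ∩ Thandi: 09:25–10:40, 10:50–11:40, 12:30–12:35.
Windows ≥ 20 min: 09:25–10:40, 10:50–11:40.
That's 2 windows.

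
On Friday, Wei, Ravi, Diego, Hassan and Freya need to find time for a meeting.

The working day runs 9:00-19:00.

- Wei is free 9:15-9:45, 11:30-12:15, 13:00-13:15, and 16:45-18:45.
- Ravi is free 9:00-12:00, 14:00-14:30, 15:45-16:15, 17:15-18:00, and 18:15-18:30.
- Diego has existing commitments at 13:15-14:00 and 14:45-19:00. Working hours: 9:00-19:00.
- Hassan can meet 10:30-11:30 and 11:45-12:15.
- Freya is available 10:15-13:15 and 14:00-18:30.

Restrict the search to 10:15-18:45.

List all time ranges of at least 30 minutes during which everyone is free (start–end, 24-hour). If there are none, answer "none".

none

Diego free within 09:00–19:00: 09:00–13:15, 14:00–14:45.
Wei ∩ Ravi: 09:15–09:45, 11:30–12:00, 17:15–18:00, 18:15–18:30.
Wei ∩ Ravi ∩ Diego: 09:15–09:45, 11:30–12:00.
Wei ∩ Ravi ∩ Diego ∩ Hassan: 11:45–12:00.
Wei ∩ Ravi ∩ Diego ∩ Hassan ∩ Freya: 11:45–12:00.
Restricted to 10:15–18:45: 11:45–12:00.
Windows ≥ 30 min: (none).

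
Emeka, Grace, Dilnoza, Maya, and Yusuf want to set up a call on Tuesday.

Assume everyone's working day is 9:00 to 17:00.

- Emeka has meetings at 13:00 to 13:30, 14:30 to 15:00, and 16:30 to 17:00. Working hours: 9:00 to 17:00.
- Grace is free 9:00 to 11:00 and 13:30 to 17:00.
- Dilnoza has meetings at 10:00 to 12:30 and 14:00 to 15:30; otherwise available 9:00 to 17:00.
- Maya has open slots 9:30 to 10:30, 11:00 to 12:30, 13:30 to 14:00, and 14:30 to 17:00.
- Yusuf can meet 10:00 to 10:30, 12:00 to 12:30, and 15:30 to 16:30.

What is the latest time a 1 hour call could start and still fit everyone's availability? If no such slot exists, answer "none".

Emeka free within 09:00–17:00: 09:00–13:00, 13:30–14:30, 15:00–16:30.
Dilnoza free within 09:00–17:00: 09:00–10:00, 12:30–14:00, 15:30–17:00.
Emeka ∩ Grace: 09:00–11:00, 13:30–14:30, 15:00–16:30.
Emeka ∩ Grace ∩ Dilnoza: 09:00–10:00, 13:30–14:00, 15:30–16:30.
Emeka ∩ Grace ∩ Dilnoza ∩ Maya: 09:30–10:00, 13:30–14:00, 15:30–16:30.
Emeka ∩ Grace ∩ Dilnoza ∩ Maya ∩ Yusuf: 15:30–16:30.
Windows ≥ 60 min: 15:30–16:30.
Latest start in the last window 15:30–16:30 is 16:30 − 60 min = 15:30.

15:30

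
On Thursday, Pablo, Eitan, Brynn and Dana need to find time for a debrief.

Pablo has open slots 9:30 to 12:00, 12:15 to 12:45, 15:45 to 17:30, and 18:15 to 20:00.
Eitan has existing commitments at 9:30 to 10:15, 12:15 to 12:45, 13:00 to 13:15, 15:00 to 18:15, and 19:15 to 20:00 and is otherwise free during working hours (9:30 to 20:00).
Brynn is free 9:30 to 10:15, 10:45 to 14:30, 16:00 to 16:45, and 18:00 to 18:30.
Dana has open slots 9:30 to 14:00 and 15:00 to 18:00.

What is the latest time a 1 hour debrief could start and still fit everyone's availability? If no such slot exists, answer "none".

11:00

Eitan free within 09:30–20:00: 10:15–12:15, 12:45–13:00, 13:15–15:00, 18:15–19:15.
Pablo ∩ Eitan: 10:15–12:00, 18:15–19:15.
Pablo ∩ Eitan ∩ Brynn: 10:45–12:00, 18:15–18:30.
Pablo ∩ Eitan ∩ Brynn ∩ Dana: 10:45–12:00.
Windows ≥ 60 min: 10:45–12:00.
Latest start in the last window 10:45–12:00 is 12:00 − 60 min = 11:00.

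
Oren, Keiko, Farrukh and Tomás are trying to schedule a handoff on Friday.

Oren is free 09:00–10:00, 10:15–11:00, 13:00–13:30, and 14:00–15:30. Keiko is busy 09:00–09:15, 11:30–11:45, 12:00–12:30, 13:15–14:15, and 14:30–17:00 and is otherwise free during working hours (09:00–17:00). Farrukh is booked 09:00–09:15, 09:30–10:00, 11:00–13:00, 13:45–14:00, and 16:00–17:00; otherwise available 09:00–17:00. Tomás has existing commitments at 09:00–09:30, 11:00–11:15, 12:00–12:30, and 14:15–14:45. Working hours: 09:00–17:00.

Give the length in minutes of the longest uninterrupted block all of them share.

45 minutes

Keiko free within 09:00–17:00: 09:15–11:30, 11:45–12:00, 12:30–13:15, 14:15–14:30.
Farrukh free within 09:00–17:00: 09:15–09:30, 10:00–11:00, 13:00–13:45, 14:00–16:00.
Tomás free within 09:00–17:00: 09:30–11:00, 11:15–12:00, 12:30–14:15, 14:45–17:00.
Oren ∩ Keiko: 09:15–10:00, 10:15–11:00, 13:00–13:15, 14:15–14:30.
Oren ∩ Keiko ∩ Farrukh: 09:15–09:30, 10:15–11:00, 13:00–13:15, 14:15–14:30.
Oren ∩ Keiko ∩ Farrukh ∩ Tomás: 10:15–11:00, 13:00–13:15.
Common window lengths: 45, 15 min; longest is 45.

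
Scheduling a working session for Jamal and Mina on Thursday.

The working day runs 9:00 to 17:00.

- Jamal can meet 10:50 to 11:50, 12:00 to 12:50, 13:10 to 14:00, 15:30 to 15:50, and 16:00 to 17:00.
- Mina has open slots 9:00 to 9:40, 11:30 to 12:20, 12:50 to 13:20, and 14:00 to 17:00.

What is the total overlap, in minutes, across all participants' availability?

130 minutes

Jamal ∩ Mina: 11:30–11:50, 12:00–12:20, 13:10–13:20, 15:30–15:50, 16:00–17:00.
Total common minutes: 20 + 20 + 10 + 20 + 60 = 130.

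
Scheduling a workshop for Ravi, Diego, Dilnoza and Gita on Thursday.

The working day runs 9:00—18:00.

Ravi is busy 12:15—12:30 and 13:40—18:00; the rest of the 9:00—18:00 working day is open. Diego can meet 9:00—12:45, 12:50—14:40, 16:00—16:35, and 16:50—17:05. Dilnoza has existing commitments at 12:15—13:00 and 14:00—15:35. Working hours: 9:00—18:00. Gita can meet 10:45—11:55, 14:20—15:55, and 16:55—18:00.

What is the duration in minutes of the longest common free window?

70 minutes

Ravi free within 09:00–18:00: 09:00–12:15, 12:30–13:40.
Dilnoza free within 09:00–18:00: 09:00–12:15, 13:00–14:00, 15:35–18:00.
Ravi ∩ Diego: 09:00–12:15, 12:30–12:45, 12:50–13:40.
Ravi ∩ Diego ∩ Dilnoza: 09:00–12:15, 13:00–13:40.
Ravi ∩ Diego ∩ Dilnoza ∩ Gita: 10:45–11:55.
Single common window of 70 minutes.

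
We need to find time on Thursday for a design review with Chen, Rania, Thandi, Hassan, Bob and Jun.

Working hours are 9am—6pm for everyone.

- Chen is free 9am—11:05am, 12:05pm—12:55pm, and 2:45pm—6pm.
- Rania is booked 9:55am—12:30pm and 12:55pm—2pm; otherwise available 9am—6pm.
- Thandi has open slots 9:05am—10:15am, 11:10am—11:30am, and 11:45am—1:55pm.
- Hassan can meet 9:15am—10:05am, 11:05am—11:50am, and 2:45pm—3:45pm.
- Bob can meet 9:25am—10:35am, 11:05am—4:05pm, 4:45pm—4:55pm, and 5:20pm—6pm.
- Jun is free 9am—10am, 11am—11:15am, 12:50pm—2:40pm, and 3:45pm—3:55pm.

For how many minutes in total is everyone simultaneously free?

30 minutes

Rania free within 09:00–18:00: 09:00–09:55, 12:30–12:55, 14:00–18:00.
Chen ∩ Rania: 09:00–09:55, 12:30–12:55, 14:45–18:00.
Chen ∩ Rania ∩ Thandi: 09:05–09:55, 12:30–12:55.
Chen ∩ Rania ∩ Thandi ∩ Hassan: 09:15–09:55.
Chen ∩ Rania ∩ Thandi ∩ Hassan ∩ Bob: 09:25–09:55.
Chen ∩ Rania ∩ Thandi ∩ Hassan ∩ Bob ∩ Jun: 09:25–09:55.
Total common minutes: 30.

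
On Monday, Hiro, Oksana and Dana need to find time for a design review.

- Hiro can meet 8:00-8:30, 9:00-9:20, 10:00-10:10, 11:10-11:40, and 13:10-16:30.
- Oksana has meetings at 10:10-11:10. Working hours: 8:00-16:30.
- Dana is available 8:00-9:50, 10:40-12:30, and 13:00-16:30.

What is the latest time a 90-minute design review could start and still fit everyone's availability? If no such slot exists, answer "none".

Oksana free within 08:00–16:30: 08:00–10:10, 11:10–16:30.
Hiro ∩ Oksana: 08:00–08:30, 09:00–09:20, 10:00–10:10, 11:10–11:40, 13:10–16:30.
Hiro ∩ Oksana ∩ Dana: 08:00–08:30, 09:00–09:20, 11:10–11:40, 13:10–16:30.
Windows ≥ 90 min: 13:10–16:30.
Latest start in the last window 13:10–16:30 is 16:30 − 90 min = 15:00.

15:00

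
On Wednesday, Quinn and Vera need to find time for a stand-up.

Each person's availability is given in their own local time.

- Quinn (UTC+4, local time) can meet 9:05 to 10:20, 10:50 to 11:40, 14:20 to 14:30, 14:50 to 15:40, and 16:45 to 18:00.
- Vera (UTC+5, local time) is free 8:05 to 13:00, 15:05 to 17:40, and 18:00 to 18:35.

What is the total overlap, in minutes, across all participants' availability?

220 minutes

Quinn → UTC: 05:05–06:20, 06:50–07:40, 10:20–10:30, 10:50–11:40, 12:45–14:00.
Vera → UTC: 03:05–08:00, 10:05–12:40, 13:00–13:35.
Quinn ∩ Vera: 05:05–06:20, 06:50–07:40, 10:20–10:30, 10:50–11:40, 13:00–13:35.
Total common minutes: 75 + 50 + 10 + 50 + 35 = 220.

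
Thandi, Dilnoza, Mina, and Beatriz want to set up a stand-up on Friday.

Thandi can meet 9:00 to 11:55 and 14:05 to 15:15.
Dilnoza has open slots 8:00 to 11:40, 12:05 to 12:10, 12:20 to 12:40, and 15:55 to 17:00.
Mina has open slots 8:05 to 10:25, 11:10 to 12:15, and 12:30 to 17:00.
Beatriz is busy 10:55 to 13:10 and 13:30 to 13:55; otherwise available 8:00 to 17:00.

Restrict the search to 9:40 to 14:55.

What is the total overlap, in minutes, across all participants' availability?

45 minutes

Beatriz free within 08:00–17:00: 08:00–10:55, 13:10–13:30, 13:55–17:00.
Thandi ∩ Dilnoza: 09:00–11:40.
Thandi ∩ Dilnoza ∩ Mina: 09:00–10:25, 11:10–11:40.
Thandi ∩ Dilnoza ∩ Mina ∩ Beatriz: 09:00–10:25.
Restricted to 09:40–14:55: 09:40–10:25.
Total common minutes: 45.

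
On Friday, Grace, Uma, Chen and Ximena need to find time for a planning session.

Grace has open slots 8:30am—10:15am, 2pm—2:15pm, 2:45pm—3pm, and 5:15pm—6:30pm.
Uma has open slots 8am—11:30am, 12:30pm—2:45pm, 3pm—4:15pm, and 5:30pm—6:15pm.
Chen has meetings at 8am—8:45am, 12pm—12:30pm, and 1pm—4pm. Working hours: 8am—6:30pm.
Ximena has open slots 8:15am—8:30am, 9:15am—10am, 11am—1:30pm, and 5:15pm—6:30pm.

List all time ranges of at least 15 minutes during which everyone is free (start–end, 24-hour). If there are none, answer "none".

09:15–10:00, 17:30–18:15

Chen free within 08:00–18:30: 08:45–12:00, 12:30–13:00, 16:00–18:30.
Grace ∩ Uma: 08:30–10:15, 14:00–14:15, 17:30–18:15.
Grace ∩ Uma ∩ Chen: 08:45–10:15, 17:30–18:15.
Grace ∩ Uma ∩ Chen ∩ Ximena: 09:15–10:00, 17:30–18:15.
Windows ≥ 15 min: 09:15–10:00, 17:30–18:15.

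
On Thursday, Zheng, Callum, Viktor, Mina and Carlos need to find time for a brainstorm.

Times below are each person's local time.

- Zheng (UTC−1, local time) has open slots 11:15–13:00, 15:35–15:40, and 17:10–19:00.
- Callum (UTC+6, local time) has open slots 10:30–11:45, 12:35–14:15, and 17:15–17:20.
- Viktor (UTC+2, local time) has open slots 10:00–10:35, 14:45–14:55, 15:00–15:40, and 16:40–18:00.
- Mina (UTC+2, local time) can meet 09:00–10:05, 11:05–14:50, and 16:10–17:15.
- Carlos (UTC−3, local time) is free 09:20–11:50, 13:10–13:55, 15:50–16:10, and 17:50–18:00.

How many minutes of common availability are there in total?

Zheng → UTC: 12:15–14:00, 16:35–16:40, 18:10–20:00.
Callum → UTC: 04:30–05:45, 06:35–08:15, 11:15–11:20.
Viktor → UTC: 08:00–08:35, 12:45–12:55, 13:00–13:40, 14:40–16:00.
Mina → UTC: 07:00–08:05, 09:05–12:50, 14:10–15:15.
Carlos → UTC: 12:20–14:50, 16:10–16:55, 18:50–19:10, 20:50–21:00.
Zheng ∩ Callum: (none).
Zheng ∩ Callum ∩ Viktor: (none).
Zheng ∩ Callum ∩ Viktor ∩ Mina: (none).
Zheng ∩ Callum ∩ Viktor ∩ Mina ∩ Carlos: (none).
Total common minutes: 0.

0 minutes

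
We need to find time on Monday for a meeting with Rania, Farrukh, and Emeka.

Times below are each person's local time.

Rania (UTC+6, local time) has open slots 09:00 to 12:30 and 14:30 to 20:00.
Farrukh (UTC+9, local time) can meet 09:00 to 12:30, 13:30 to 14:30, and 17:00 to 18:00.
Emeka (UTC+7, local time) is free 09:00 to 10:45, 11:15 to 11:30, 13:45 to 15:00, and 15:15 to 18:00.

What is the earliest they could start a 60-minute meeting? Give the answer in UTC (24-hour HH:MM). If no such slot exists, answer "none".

none

Rania → UTC: 03:00–06:30, 08:30–14:00.
Farrukh → UTC: 00:00–03:30, 04:30–05:30, 08:00–09:00.
Emeka → UTC: 02:00–03:45, 04:15–04:30, 06:45–08:00, 08:15–11:00.
Rania ∩ Farrukh: 03:00–03:30, 04:30–05:30, 08:30–09:00.
Rania ∩ Farrukh ∩ Emeka: 03:00–03:30, 08:30–09:00.
Windows ≥ 60 min: (none).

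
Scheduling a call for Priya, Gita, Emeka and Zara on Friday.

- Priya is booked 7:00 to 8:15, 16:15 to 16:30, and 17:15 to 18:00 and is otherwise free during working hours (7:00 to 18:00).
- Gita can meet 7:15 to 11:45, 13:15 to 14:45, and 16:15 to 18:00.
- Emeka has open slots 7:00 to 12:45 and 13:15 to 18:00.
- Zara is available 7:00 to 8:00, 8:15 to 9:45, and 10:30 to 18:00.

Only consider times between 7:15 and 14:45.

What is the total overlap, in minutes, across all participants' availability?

255 minutes

Priya free within 07:00–18:00: 08:15–16:15, 16:30–17:15.
Priya ∩ Gita: 08:15–11:45, 13:15–14:45, 16:30–17:15.
Priya ∩ Gita ∩ Emeka: 08:15–11:45, 13:15–14:45, 16:30–17:15.
Priya ∩ Gita ∩ Emeka ∩ Zara: 08:15–09:45, 10:30–11:45, 13:15–14:45, 16:30–17:15.
Restricted to 07:15–14:45: 08:15–09:45, 10:30–11:45, 13:15–14:45.
Total common minutes: 90 + 75 + 90 = 255.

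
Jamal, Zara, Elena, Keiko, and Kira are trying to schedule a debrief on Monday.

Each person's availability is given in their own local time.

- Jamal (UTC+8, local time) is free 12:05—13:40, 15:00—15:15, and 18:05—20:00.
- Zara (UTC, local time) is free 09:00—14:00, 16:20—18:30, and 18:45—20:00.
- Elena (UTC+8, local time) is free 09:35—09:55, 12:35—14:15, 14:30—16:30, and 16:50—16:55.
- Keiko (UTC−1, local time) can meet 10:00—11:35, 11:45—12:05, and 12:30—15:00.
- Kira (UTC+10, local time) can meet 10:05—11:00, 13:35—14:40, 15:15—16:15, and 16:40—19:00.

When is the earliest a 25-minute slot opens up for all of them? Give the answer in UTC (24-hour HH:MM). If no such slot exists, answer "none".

Jamal → UTC: 04:05–05:40, 07:00–07:15, 10:05–12:00.
Zara → UTC: 09:00–14:00, 16:20–18:30, 18:45–20:00.
Elena → UTC: 01:35–01:55, 04:35–06:15, 06:30–08:30, 08:50–08:55.
Keiko → UTC: 11:00–12:35, 12:45–13:05, 13:30–16:00.
Kira → UTC: 00:05–01:00, 03:35–04:40, 05:15–06:15, 06:40–09:00.
Jamal ∩ Zara: 10:05–12:00.
Jamal ∩ Zara ∩ Elena: (none).
Jamal ∩ Zara ∩ Elena ∩ Keiko: (none).
Jamal ∩ Zara ∩ Elena ∩ Keiko ∩ Kira: (none).
Windows ≥ 25 min: (none).

none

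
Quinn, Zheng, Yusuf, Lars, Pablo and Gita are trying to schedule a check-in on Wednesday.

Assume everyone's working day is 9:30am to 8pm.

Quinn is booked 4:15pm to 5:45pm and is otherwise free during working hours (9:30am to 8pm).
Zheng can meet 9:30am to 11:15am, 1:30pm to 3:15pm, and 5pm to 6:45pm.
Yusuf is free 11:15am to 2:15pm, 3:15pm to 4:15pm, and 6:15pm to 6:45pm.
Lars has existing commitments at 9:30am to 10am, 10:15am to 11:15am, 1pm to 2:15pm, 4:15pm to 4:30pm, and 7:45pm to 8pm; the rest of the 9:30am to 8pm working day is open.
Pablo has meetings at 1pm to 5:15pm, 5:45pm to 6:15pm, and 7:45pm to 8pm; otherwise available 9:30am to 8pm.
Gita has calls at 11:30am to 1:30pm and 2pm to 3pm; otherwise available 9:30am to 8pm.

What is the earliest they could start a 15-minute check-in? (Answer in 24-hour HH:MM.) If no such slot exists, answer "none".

Quinn free within 09:30–20:00: 09:30–16:15, 17:45–20:00.
Lars free within 09:30–20:00: 10:00–10:15, 11:15–13:00, 14:15–16:15, 16:30–19:45.
Pablo free within 09:30–20:00: 09:30–13:00, 17:15–17:45, 18:15–19:45.
Gita free within 09:30–20:00: 09:30–11:30, 13:30–14:00, 15:00–20:00.
Quinn ∩ Zheng: 09:30–11:15, 13:30–15:15, 17:45–18:45.
Quinn ∩ Zheng ∩ Yusuf: 13:30–14:15, 18:15–18:45.
Quinn ∩ Zheng ∩ Yusuf ∩ Lars: 18:15–18:45.
Quinn ∩ Zheng ∩ Yusuf ∩ Lars ∩ Pablo: 18:15–18:45.
Quinn ∩ Zheng ∩ Yusuf ∩ Lars ∩ Pablo ∩ Gita: 18:15–18:45.
Windows ≥ 15 min: 18:15–18:45.
Earliest such window starts at 18:15.

18:15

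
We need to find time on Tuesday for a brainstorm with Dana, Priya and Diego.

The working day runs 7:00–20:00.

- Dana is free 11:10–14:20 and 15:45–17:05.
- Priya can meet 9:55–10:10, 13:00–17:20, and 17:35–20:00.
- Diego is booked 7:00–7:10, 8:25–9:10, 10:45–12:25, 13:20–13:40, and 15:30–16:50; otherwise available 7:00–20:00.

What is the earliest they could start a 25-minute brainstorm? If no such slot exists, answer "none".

13:40

Diego free within 07:00–20:00: 07:10–08:25, 09:10–10:45, 12:25–13:20, 13:40–15:30, 16:50–20:00.
Dana ∩ Priya: 13:00–14:20, 15:45–17:05.
Dana ∩ Priya ∩ Diego: 13:00–13:20, 13:40–14:20, 16:50–17:05.
Windows ≥ 25 min: 13:40–14:20.
Earliest such window starts at 13:40.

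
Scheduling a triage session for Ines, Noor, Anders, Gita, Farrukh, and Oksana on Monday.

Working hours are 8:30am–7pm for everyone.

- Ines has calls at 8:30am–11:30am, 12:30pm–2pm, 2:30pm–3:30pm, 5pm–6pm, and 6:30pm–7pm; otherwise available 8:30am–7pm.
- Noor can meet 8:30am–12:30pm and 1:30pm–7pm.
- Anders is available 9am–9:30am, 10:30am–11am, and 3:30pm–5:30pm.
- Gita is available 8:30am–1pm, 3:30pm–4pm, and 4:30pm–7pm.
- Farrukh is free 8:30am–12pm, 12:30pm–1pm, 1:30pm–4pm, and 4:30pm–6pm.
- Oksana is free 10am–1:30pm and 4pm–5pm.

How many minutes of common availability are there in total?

Ines free within 08:30–19:00: 11:30–12:30, 14:00–14:30, 15:30–17:00, 18:00–18:30.
Ines ∩ Noor: 11:30–12:30, 14:00–14:30, 15:30–17:00, 18:00–18:30.
Ines ∩ Noor ∩ Anders: 15:30–17:00.
Ines ∩ Noor ∩ Anders ∩ Gita: 15:30–16:00, 16:30–17:00.
Ines ∩ Noor ∩ Anders ∩ Gita ∩ Farrukh: 15:30–16:00, 16:30–17:00.
Ines ∩ Noor ∩ Anders ∩ Gita ∩ Farrukh ∩ Oksana: 16:30–17:00.
Total common minutes: 30.

30 minutes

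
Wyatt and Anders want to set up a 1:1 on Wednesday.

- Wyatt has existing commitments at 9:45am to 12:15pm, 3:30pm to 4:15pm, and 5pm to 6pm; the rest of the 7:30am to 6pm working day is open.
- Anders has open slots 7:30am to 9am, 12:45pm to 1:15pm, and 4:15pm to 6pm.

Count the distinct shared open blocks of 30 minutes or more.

3

Wyatt free within 07:30–18:00: 07:30–09:45, 12:15–15:30, 16:15–17:00.
Wyatt ∩ Anders: 07:30–09:00, 12:45–13:15, 16:15–17:00.
Windows ≥ 30 min: 07:30–09:00, 12:45–13:15, 16:15–17:00.
That's 3 windows.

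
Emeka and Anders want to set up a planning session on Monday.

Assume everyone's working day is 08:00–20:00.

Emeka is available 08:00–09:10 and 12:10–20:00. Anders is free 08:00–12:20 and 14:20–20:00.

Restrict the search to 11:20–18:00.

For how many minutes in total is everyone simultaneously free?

Emeka ∩ Anders: 08:00–09:10, 12:10–12:20, 14:20–20:00.
Restricted to 11:20–18:00: 12:10–12:20, 14:20–18:00.
Total common minutes: 10 + 220 = 230.

230 minutes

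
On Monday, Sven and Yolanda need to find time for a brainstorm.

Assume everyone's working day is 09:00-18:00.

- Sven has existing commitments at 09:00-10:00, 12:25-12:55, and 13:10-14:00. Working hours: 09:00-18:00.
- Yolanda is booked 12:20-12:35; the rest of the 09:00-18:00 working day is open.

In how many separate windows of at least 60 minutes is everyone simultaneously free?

2

Sven free within 09:00–18:00: 10:00–12:25, 12:55–13:10, 14:00–18:00.
Yolanda free within 09:00–18:00: 09:00–12:20, 12:35–18:00.
Sven ∩ Yolanda: 10:00–12:20, 12:55–13:10, 14:00–18:00.
Windows ≥ 60 min: 10:00–12:20, 14:00–18:00.
That's 2 windows.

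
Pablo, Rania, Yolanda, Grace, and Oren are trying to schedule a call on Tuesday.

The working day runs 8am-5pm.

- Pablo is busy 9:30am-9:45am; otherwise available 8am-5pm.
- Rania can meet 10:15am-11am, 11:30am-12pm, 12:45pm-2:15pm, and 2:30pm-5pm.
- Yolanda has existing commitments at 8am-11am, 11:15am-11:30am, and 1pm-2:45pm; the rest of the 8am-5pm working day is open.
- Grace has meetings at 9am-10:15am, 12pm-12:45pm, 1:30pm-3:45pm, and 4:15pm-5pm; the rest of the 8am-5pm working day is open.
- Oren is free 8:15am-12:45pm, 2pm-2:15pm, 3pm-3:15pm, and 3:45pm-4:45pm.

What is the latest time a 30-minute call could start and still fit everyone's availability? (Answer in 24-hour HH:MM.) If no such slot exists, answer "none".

15:45

Pablo free within 08:00–17:00: 08:00–09:30, 09:45–17:00.
Yolanda free within 08:00–17:00: 11:00–11:15, 11:30–13:00, 14:45–17:00.
Grace free within 08:00–17:00: 08:00–09:00, 10:15–12:00, 12:45–13:30, 15:45–16:15.
Pablo ∩ Rania: 10:15–11:00, 11:30–12:00, 12:45–14:15, 14:30–17:00.
Pablo ∩ Rania ∩ Yolanda: 11:30–12:00, 12:45–13:00, 14:45–17:00.
Pablo ∩ Rania ∩ Yolanda ∩ Grace: 11:30–12:00, 12:45–13:00, 15:45–16:15.
Pablo ∩ Rania ∩ Yolanda ∩ Grace ∩ Oren: 11:30–12:00, 15:45–16:15.
Windows ≥ 30 min: 11:30–12:00, 15:45–16:15.
Latest start in the last window 15:45–16:15 is 16:15 − 30 min = 15:45.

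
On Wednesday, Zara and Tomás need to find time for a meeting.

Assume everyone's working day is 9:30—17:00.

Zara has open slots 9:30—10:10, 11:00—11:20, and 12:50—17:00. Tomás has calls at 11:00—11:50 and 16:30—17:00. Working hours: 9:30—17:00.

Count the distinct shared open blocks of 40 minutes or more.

2

Tomás free within 09:30–17:00: 09:30–11:00, 11:50–16:30.
Zara ∩ Tomás: 09:30–10:10, 12:50–16:30.
Windows ≥ 40 min: 09:30–10:10, 12:50–16:30.
That's 2 windows.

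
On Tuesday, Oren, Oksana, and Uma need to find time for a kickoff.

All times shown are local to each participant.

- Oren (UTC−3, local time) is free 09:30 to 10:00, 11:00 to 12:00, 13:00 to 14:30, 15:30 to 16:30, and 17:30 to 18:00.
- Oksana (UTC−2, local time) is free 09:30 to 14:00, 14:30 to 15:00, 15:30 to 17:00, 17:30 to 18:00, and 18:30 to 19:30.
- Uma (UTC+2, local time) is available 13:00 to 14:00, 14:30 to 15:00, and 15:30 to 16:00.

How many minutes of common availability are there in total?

30 minutes

Oren → UTC: 12:30–13:00, 14:00–15:00, 16:00–17:30, 18:30–19:30, 20:30–21:00.
Oksana → UTC: 11:30–16:00, 16:30–17:00, 17:30–19:00, 19:30–20:00, 20:30–21:30.
Uma → UTC: 11:00–12:00, 12:30–13:00, 13:30–14:00.
Oren ∩ Oksana: 12:30–13:00, 14:00–15:00, 16:30–17:00, 18:30–19:00, 20:30–21:00.
Oren ∩ Oksana ∩ Uma: 12:30–13:00.
Total common minutes: 30.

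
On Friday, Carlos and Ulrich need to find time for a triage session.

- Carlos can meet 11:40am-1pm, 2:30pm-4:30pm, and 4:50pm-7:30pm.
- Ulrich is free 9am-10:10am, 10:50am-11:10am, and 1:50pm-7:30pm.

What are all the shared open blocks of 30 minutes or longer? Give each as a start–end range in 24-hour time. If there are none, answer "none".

14:30–16:30, 16:50–19:30

Carlos ∩ Ulrich: 14:30–16:30, 16:50–19:30.
Windows ≥ 30 min: 14:30–16:30, 16:50–19:30.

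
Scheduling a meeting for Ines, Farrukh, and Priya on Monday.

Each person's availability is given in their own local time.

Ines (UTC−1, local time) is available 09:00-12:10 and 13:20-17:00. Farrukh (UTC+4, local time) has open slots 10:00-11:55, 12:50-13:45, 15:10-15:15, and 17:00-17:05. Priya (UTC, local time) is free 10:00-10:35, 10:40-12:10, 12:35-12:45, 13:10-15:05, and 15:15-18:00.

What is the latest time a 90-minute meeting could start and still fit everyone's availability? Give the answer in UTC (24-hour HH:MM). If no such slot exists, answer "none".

Ines → UTC: 10:00–13:10, 14:20–18:00.
Farrukh → UTC: 06:00–07:55, 08:50–09:45, 11:10–11:15, 13:00–13:05.
Priya → UTC: 10:00–10:35, 10:40–12:10, 12:35–12:45, 13:10–15:05, 15:15–18:00.
Ines ∩ Farrukh: 11:10–11:15, 13:00–13:05.
Ines ∩ Farrukh ∩ Priya: 11:10–11:15.
Windows ≥ 90 min: (none).

none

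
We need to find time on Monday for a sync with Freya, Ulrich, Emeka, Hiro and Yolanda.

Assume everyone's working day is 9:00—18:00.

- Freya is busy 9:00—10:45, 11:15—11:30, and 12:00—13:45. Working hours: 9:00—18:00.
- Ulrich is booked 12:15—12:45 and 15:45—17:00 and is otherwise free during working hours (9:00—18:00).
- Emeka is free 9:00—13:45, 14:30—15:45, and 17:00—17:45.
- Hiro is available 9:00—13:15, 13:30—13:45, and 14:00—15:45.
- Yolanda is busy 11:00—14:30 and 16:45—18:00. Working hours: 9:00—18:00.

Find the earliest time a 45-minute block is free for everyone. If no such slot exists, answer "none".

Freya free within 09:00–18:00: 10:45–11:15, 11:30–12:00, 13:45–18:00.
Ulrich free within 09:00–18:00: 09:00–12:15, 12:45–15:45, 17:00–18:00.
Yolanda free within 09:00–18:00: 09:00–11:00, 14:30–16:45.
Freya ∩ Ulrich: 10:45–11:15, 11:30–12:00, 13:45–15:45, 17:00–18:00.
Freya ∩ Ulrich ∩ Emeka: 10:45–11:15, 11:30–12:00, 14:30–15:45, 17:00–17:45.
Freya ∩ Ulrich ∩ Emeka ∩ Hiro: 10:45–11:15, 11:30–12:00, 14:30–15:45.
Freya ∩ Ulrich ∩ Emeka ∩ Hiro ∩ Yolanda: 10:45–11:00, 14:30–15:45.
Windows ≥ 45 min: 14:30–15:45.
Earliest such window starts at 14:30.

14:30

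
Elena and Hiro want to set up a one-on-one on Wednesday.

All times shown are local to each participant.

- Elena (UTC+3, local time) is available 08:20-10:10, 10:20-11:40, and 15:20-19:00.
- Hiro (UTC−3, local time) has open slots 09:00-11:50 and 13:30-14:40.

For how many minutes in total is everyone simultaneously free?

150 minutes

Elena → UTC: 05:20–07:10, 07:20–08:40, 12:20–16:00.
Hiro → UTC: 12:00–14:50, 16:30–17:40.
Elena ∩ Hiro: 12:20–14:50.
Total common minutes: 150.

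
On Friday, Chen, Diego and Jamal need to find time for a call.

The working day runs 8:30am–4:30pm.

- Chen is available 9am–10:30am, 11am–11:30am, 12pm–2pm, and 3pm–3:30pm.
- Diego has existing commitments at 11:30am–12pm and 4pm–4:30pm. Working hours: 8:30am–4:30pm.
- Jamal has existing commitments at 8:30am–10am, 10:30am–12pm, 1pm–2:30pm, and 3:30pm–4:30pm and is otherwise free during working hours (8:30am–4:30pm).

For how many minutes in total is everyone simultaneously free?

Diego free within 08:30–16:30: 08:30–11:30, 12:00–16:00.
Jamal free within 08:30–16:30: 10:00–10:30, 12:00–13:00, 14:30–15:30.
Chen ∩ Diego: 09:00–10:30, 11:00–11:30, 12:00–14:00, 15:00–15:30.
Chen ∩ Diego ∩ Jamal: 10:00–10:30, 12:00–13:00, 15:00–15:30.
Total common minutes: 30 + 60 + 30 = 120.

120 minutes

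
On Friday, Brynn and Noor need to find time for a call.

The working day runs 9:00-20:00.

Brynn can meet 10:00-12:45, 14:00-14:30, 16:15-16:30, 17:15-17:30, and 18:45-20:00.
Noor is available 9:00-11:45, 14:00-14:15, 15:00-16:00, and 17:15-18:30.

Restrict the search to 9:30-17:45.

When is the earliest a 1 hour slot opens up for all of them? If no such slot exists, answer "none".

Brynn ∩ Noor: 10:00–11:45, 14:00–14:15, 17:15–17:30.
Restricted to 09:30–17:45: 10:00–11:45, 14:00–14:15, 17:15–17:30.
Windows ≥ 60 min: 10:00–11:45.
Earliest such window starts at 10:00.

10:00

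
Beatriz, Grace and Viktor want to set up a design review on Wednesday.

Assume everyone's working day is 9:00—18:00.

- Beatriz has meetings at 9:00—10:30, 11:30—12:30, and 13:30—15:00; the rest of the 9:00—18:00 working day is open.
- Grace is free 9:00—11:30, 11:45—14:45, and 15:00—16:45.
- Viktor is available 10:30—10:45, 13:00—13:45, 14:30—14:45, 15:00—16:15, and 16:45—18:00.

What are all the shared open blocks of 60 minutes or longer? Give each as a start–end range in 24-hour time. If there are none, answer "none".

Beatriz free within 09:00–18:00: 10:30–11:30, 12:30–13:30, 15:00–18:00.
Beatriz ∩ Grace: 10:30–11:30, 12:30–13:30, 15:00–16:45.
Beatriz ∩ Grace ∩ Viktor: 10:30–10:45, 13:00–13:30, 15:00–16:15.
Windows ≥ 60 min: 15:00–16:15.

15:00–16:15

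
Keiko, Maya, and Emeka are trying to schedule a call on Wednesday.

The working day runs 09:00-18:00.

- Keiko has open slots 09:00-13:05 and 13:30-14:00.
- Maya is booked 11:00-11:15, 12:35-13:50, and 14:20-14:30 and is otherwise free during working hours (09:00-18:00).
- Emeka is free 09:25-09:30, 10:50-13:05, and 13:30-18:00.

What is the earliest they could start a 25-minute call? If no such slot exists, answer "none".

Maya free within 09:00–18:00: 09:00–11:00, 11:15–12:35, 13:50–14:20, 14:30–18:00.
Keiko ∩ Maya: 09:00–11:00, 11:15–12:35, 13:50–14:00.
Keiko ∩ Maya ∩ Emeka: 09:25–09:30, 10:50–11:00, 11:15–12:35, 13:50–14:00.
Windows ≥ 25 min: 11:15–12:35.
Earliest such window starts at 11:15.

11:15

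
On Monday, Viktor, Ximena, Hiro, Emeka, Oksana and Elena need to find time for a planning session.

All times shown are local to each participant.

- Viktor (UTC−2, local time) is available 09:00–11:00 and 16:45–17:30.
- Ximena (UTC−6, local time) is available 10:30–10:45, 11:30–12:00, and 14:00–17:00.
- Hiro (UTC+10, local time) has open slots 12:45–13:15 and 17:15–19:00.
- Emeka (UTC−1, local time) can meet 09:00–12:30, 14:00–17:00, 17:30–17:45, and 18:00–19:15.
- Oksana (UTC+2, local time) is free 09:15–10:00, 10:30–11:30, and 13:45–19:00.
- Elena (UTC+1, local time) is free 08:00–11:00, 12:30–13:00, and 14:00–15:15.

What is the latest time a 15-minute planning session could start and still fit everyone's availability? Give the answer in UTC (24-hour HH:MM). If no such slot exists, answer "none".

Viktor → UTC: 11:00–13:00, 18:45–19:30.
Ximena → UTC: 16:30–16:45, 17:30–18:00, 20:00–23:00.
Hiro → UTC: 02:45–03:15, 07:15–09:00.
Emeka → UTC: 10:00–13:30, 15:00–18:00, 18:30–18:45, 19:00–20:15.
Oksana → UTC: 07:15–08:00, 08:30–09:30, 11:45–17:00.
Elena → UTC: 07:00–10:00, 11:30–12:00, 13:00–14:15.
Viktor ∩ Ximena: (none).
Viktor ∩ Ximena ∩ Hiro: (none).
Viktor ∩ Ximena ∩ Hiro ∩ Emeka: (none).
Viktor ∩ Ximena ∩ Hiro ∩ Emeka ∩ Oksana: (none).
Viktor ∩ Ximena ∩ Hiro ∩ Emeka ∩ Oksana ∩ Elena: (none).
Windows ≥ 15 min: (none).

none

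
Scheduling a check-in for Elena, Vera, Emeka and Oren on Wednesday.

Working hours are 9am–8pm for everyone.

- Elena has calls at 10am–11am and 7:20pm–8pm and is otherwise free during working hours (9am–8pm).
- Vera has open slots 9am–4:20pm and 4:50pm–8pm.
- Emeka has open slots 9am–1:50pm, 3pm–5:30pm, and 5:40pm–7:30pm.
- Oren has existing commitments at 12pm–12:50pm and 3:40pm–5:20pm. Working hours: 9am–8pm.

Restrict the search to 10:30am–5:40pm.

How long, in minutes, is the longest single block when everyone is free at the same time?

60 minutes

Elena free within 09:00–20:00: 09:00–10:00, 11:00–19:20.
Oren free within 09:00–20:00: 09:00–12:00, 12:50–15:40, 17:20–20:00.
Elena ∩ Vera: 09:00–10:00, 11:00–16:20, 16:50–19:20.
Elena ∩ Vera ∩ Emeka: 09:00–10:00, 11:00–13:50, 15:00–16:20, 16:50–17:30, 17:40–19:20.
Elena ∩ Vera ∩ Emeka ∩ Oren: 09:00–10:00, 11:00–12:00, 12:50–13:50, 15:00–15:40, 17:20–17:30, 17:40–19:20.
Restricted to 10:30–17:40: 11:00–12:00, 12:50–13:50, 15:00–15:40, 17:20–17:30.
Common window lengths: 60, 60, 40, 10 min; longest is 60.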